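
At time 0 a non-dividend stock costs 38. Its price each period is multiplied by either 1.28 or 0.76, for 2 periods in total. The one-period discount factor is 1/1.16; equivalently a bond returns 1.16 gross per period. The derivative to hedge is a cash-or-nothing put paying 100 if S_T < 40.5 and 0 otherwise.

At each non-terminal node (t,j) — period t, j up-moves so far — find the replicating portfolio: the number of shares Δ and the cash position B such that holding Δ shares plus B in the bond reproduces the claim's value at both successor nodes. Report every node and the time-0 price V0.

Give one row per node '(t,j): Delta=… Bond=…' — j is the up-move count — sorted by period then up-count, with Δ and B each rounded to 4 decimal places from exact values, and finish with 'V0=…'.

(0,0): Delta=-3.3559 Bond=157.8671
(1,0): Delta=0.0000 Bond=86.2069
(1,1): Delta=-3.9537 Bond=212.2016
V0=30.3422

Under the risk-neutral measure, an up-move has probability p* = (R−d)/(u−d) = 0.7692 and values discount at R = 1.16.
At expiry t=2: V(2,0)=100.0000, V(2,1)=100.0000, V(2,2)=0.0000
Node (1,0) S=28.8800: V=(p*·100.0000+(1−p*)·100.0000)/1.16=86.2069; Δ=(100.0000−100.0000)/(36.9664−21.9488)=0.0000; B=V−Δ·S=86.2069
Node (1,1) S=48.6400: V=(p*·0.0000+(1−p*)·100.0000)/1.16=19.8939; Δ=(0.0000−100.0000)/(62.2592−36.9664)=-3.9537; B=V−Δ·S=212.2016
Node (0,0) S=38.0000: V=(p*·19.8939+(1−p*)·86.2069)/1.16=30.3422; Δ=(19.8939−86.2069)/(48.6400−28.8800)=-3.3559; B=V−Δ·S=157.8671
Root portfolio cost Δ·38+B reproduces V0=30.3422.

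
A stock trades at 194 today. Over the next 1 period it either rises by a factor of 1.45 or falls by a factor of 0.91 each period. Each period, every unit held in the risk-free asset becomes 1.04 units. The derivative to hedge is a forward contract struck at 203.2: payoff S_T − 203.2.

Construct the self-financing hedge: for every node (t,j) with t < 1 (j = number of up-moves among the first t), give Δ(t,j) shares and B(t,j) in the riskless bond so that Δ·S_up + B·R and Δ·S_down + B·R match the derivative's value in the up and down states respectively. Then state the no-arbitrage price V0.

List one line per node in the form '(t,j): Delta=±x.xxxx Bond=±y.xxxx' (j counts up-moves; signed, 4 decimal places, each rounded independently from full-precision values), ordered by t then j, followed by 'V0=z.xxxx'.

The replicating-portfolio and risk-neutral prices coincide; use p* = (1.04−0.91)/(1.45−0.91) = 0.2407 for the latter.
Payoff layer (t=1): V(1,0)=-26.6600, V(1,1)=78.1000
(0,0): S=194.0000. Δ = (V_up−V_dn)/(S_up−S_dn) = (78.1000−-26.6600)/(281.3000−176.5400) = 1.0000. V = [p*·78.1000 + (1−p*)·-26.6600]/1.04 = -1.3846. B = V − Δ·S = -195.3846.
Check: Δ(0,0)·S0 + B(0,0) = -1.3846 = V0.

(0,0): Delta=1.0000 Bond=-195.3846
V0=-1.3846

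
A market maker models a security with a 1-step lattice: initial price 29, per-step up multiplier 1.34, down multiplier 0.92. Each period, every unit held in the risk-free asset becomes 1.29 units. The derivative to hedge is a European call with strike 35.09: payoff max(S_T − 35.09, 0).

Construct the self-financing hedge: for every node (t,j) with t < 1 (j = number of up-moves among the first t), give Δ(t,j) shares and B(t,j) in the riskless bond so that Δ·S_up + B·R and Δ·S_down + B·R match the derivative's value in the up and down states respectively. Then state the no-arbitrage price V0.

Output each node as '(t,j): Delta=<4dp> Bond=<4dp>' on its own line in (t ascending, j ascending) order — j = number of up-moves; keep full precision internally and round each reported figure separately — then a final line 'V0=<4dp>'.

Risk-neutral probability p* = (R−d)/(u−d) = (1.29−0.92)/(1.34−0.92) = 0.8810.
Payoff layer (t=1): V(1,0)=0.0000, V(1,1)=3.7700
(0,0): S=29.0000. Δ = (V_up−V_dn)/(S_up−S_dn) = (3.7700−0.0000)/(38.8600−26.6800) = 0.3095. V = [p*·3.7700 + (1−p*)·0.0000]/1.29 = 2.5746. B = V − Δ·S = -6.4016.
The time-0 hedge costs 2.5746, which is the no-arbitrage price.

(0,0): Delta=0.3095 Bond=-6.4016
V0=2.5746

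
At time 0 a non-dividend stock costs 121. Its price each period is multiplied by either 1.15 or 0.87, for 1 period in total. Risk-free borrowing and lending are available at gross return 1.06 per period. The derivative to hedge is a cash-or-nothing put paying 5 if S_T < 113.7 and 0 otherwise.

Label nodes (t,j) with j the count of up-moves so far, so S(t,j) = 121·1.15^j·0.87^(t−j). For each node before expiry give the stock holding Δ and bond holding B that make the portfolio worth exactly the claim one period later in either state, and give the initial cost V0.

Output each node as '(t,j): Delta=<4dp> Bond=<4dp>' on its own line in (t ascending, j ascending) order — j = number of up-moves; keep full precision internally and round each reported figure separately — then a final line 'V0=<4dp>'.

Under the risk-neutral measure, an up-move has probability p* = (R−d)/(u−d) = 0.6786 and values discount at R = 1.06.
Terminal payoffs: V(1,0)=5.0000, V(1,1)=0.0000
  t=0,j=0: stock 121.0000 → up 139.1500 (V=0.0000), down 105.2700 (V=5.0000). Price 1.5162; hedge Δ=-0.1476, bond B=19.3733.
Each (Δ,B) replicates both successor values, so the strategy is self-financing and V0 is arbitrage-free.

(0,0): Delta=-0.1476 Bond=19.3733
V0=1.5162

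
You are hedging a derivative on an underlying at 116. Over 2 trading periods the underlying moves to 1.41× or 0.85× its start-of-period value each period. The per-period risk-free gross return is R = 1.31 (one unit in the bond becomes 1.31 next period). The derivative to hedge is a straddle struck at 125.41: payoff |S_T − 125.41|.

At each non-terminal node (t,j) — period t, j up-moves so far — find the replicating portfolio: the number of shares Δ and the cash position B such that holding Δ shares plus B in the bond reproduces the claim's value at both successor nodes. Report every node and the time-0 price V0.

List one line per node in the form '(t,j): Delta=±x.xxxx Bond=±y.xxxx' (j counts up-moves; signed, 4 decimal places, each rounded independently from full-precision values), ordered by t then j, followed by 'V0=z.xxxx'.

Since d<R<u, set p* = (R−d)/(u−d) = 0.8214; price each node as the discounted p*-expectation of its children.
Terminal values V(2,·): V(2,0)=41.6000, V(2,1)=13.6160, V(2,2)=105.2096
Node (1,0) S=98.6000: V=(p*·13.6160+(1−p*)·41.6000)/1.31=14.2085; Δ=(13.6160−41.6000)/(139.0260−83.8100)=-0.5068; B=V−Δ·S=64.1799
Node (1,1) S=163.5600: V=(p*·105.2096+(1−p*)·13.6160)/1.31=67.8272; Δ=(105.2096−13.6160)/(230.6196−139.0260)=1.0000; B=V−Δ·S=-95.7328
Node (0,0) S=116.0000: V=(p*·67.8272+(1−p*)·14.2085)/1.31=44.4675; Δ=(67.8272−14.2085)/(163.5600−98.6000)=0.8254; B=V−Δ·S=-51.2801
Root portfolio cost Δ·116+B reproduces V0=44.4675.

(0,0): Delta=0.8254 Bond=-51.2801
(1,0): Delta=-0.5068 Bond=64.1799
(1,1): Delta=1.0000 Bond=-95.7328
V0=44.4675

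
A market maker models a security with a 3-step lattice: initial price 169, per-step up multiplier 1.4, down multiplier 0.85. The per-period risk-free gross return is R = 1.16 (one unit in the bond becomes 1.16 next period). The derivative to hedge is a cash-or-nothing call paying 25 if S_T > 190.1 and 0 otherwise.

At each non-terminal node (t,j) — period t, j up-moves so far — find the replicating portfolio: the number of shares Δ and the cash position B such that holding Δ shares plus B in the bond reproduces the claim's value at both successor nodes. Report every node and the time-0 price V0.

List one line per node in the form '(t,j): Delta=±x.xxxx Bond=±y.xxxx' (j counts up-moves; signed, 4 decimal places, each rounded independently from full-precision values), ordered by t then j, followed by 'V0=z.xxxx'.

(0,0): Delta=0.0983 Bond=-7.0877
(1,0): Delta=0.1537 Bond=-16.1838
(1,1): Delta=0.0723 Bond=-2.0575
(2,0): Delta=0.0000 Bond=0.0000
(2,1): Delta=0.2260 Bond=-33.3072
(2,2): Delta=0.0000 Bond=21.5517
V0=9.5288

Since d<R<u, set p* = (R−d)/(u−d) = 0.5636; price each node as the discounted p*-expectation of its children.
Terminal payoffs: V(3,0)=0.0000, V(3,1)=0.0000, V(3,2)=25.0000, V(3,3)=25.0000
  t=2,j=0: stock 122.1025 → up 170.9435 (V=0.0000), down 103.7871 (V=0.0000). Price 0.0000; hedge Δ=0.0000, bond B=0.0000.
  t=2,j=1: stock 201.1100 → up 281.5540 (V=25.0000), down 170.9435 (V=0.0000). Price 12.1473; hedge Δ=0.2260, bond B=-33.3072.
  t=2,j=2: stock 331.2400 → up 463.7360 (V=25.0000), down 281.5540 (V=25.0000). Price 21.5517; hedge Δ=0.0000, bond B=21.5517.
  t=1,j=0: stock 143.6500 → up 201.1100 (V=12.1473), down 122.1025 (V=0.0000). Price 5.9023; hedge Δ=0.1537, bond B=-16.1838.
  t=1,j=1: stock 236.6000 → up 331.2400 (V=21.5517), down 201.1100 (V=12.1473). Price 15.0414; hedge Δ=0.0723, bond B=-2.0575.
  t=0,j=0: stock 169.0000 → up 236.6000 (V=15.0414), down 143.6500 (V=5.9023). Price 9.5288; hedge Δ=0.0983, bond B=-7.0877.
Self-financing check: at every node Δ·S+B equals the discounted successor values.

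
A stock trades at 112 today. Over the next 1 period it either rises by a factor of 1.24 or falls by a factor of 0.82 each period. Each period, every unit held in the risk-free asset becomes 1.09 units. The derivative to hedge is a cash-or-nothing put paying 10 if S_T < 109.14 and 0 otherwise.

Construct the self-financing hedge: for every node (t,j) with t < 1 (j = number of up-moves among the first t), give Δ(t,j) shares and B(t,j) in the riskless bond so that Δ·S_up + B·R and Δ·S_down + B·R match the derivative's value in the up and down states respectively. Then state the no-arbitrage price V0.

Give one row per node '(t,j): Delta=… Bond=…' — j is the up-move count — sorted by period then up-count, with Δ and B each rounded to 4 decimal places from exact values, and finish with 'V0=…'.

(0,0): Delta=-0.2126 Bond=27.0861
V0=3.2765

Under the risk-neutral measure, an up-move has probability p* = (R−d)/(u−d) = 0.6429 and values discount at R = 1.09.
Terminal payoffs: V(1,0)=10.0000, V(1,1)=0.0000
(0,0): S=112.0000. Δ = (V_up−V_dn)/(S_up−S_dn) = (0.0000−10.0000)/(138.8800−91.8400) = -0.2126. V = [p*·0.0000 + (1−p*)·10.0000]/1.09 = 3.2765. B = V − Δ·S = 27.0861.
Root portfolio cost Δ·112+B reproduces V0=3.2765.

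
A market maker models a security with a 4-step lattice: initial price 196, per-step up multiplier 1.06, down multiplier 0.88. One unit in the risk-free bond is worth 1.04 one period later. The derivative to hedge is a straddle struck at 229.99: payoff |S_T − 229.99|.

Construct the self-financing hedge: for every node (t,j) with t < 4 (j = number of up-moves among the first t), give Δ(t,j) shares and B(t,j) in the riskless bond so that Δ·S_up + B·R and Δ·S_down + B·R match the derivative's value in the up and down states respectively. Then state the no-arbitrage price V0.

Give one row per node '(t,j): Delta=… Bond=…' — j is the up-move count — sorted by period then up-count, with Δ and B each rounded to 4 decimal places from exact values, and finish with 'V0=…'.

(0,0): Delta=-0.3822 Bond=94.1301
(1,0): Delta=-1.0000 Bond=204.4603
(1,1): Delta=-0.3180 Bond=84.5747
(2,0): Delta=-1.0000 Bond=212.6387
(2,1): Delta=-1.0000 Bond=212.6387
(2,2): Delta=-0.2473 Bond=72.3725
(3,0): Delta=-1.0000 Bond=221.1442
(3,1): Delta=-1.0000 Bond=221.1442
(3,2): Delta=-1.0000 Bond=221.1442
(3,3): Delta=-0.1692 Bond=57.0328
V0=19.2267

Under the risk-neutral measure, an up-move has probability p* = (R−d)/(u−d) = 0.8889 and values discount at R = 1.04.
Terminal payoffs: V(4,0)=112.4497, V(4,1)=88.4074, V(4,2)=59.4473, V(4,3)=24.5636, V(4,4)=17.4555
Node (3,0) S=133.5685: V=(p*·88.4074+(1−p*)·112.4497)/1.04=87.5757; Δ=(88.4074−112.4497)/(141.5826−117.5403)=-1.0000; B=V−Δ·S=221.1442
Node (3,1) S=160.8893: V=(p*·59.4473+(1−p*)·88.4074)/1.04=60.2549; Δ=(59.4473−88.4074)/(170.5427−141.5826)=-1.0000; B=V−Δ·S=221.1442
Node (3,2) S=193.7985: V=(p*·24.5636+(1−p*)·59.4473)/1.04=27.3457; Δ=(24.5636−59.4473)/(205.4264−170.5427)=-1.0000; B=V−Δ·S=221.1442
Node (3,3) S=233.4391: V=(p*·17.4555+(1−p*)·24.5636)/1.04=17.5435; Δ=(17.4555−24.5636)/(247.4455−205.4264)=-0.1692; B=V−Δ·S=57.0328
Node (2,0) S=151.7824: V=(p*·60.2549+(1−p*)·87.5757)/1.04=60.8563; Δ=(60.2549−87.5757)/(160.8893−133.5685)=-1.0000; B=V−Δ·S=212.6387
Node (2,1) S=182.8288: V=(p*·27.3457+(1−p*)·60.2549)/1.04=29.8099; Δ=(27.3457−60.2549)/(193.7985−160.8893)=-1.0000; B=V−Δ·S=212.6387
Node (2,2) S=220.2256: V=(p*·17.5435+(1−p*)·27.3457)/1.04=17.9160; Δ=(17.5435−27.3457)/(233.4391−193.7985)=-0.2473; B=V−Δ·S=72.3725
Node (1,0) S=172.4800: V=(p*·29.8099+(1−p*)·60.8563)/1.04=31.9803; Δ=(29.8099−60.8563)/(182.8288−151.7824)=-1.0000; B=V−Δ·S=204.4603
Node (1,1) S=207.7600: V=(p*·17.9160+(1−p*)·29.8099)/1.04=18.4977; Δ=(17.9160−29.8099)/(220.2256−182.8288)=-0.3180; B=V−Δ·S=84.5747
Node (0,0) S=196.0000: V=(p*·18.4977+(1−p*)·31.9803)/1.04=19.2267; Δ=(18.4977−31.9803)/(207.7600−172.4800)=-0.3822; B=V−Δ·S=94.1301
Self-financing check: at every node Δ·S+B equals the discounted successor values.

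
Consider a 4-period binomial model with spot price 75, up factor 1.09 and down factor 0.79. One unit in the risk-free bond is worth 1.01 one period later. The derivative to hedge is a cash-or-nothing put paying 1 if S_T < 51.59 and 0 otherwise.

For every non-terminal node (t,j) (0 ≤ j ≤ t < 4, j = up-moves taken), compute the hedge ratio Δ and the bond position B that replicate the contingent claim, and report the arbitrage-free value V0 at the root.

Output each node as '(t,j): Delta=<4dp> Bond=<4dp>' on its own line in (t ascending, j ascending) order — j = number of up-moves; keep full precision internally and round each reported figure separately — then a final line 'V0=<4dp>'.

(0,0): Delta=-0.0067 Bond=0.5645
(1,0): Delta=-0.0216 Bond=1.4483
(1,1): Delta=-0.0028 Bond=0.2508
(2,0): Delta=-0.0517 Bond=2.8734
(2,1): Delta=-0.0136 Bond=0.9498
(2,2): Delta=0.0000 Bond=0.0000
(3,0): Delta=0.0000 Bond=0.9901
(3,1): Delta=-0.0653 Bond=3.5974
(3,2): Delta=0.0000 Bond=0.0000
(3,3): Delta=0.0000 Bond=0.0000
V0=0.0583

No-arbitrage ⇒ martingale measure with p* = (R−d)/(u−d) = 0.7333.
At expiry t=4: V(4,0)=1.0000, V(4,1)=1.0000, V(4,2)=0.0000, V(4,3)=0.0000, V(4,4)=0.0000
  t=3,j=0: stock 36.9779 → up 40.3059 (V=1.0000), down 29.2126 (V=1.0000). Price 0.9901; hedge Δ=0.0000, bond B=0.9901.
  t=3,j=1: stock 51.0202 → up 55.6120 (V=0.0000), down 40.3059 (V=1.0000). Price 0.2640; hedge Δ=-0.0653, bond B=3.5974.
  t=3,j=2: stock 70.3949 → up 76.7305 (V=0.0000), down 55.6120 (V=0.0000). Price 0.0000; hedge Δ=0.0000, bond B=0.0000.
  t=3,j=3: stock 97.1272 → up 105.8686 (V=0.0000), down 76.7305 (V=0.0000). Price 0.0000; hedge Δ=0.0000, bond B=0.0000.
  t=2,j=0: stock 46.8075 → up 51.0202 (V=0.2640), down 36.9779 (V=0.9901). Price 0.4531; hedge Δ=-0.0517, bond B=2.8734.
  t=2,j=1: stock 64.5825 → up 70.3949 (V=0.0000), down 51.0202 (V=0.2640). Price 0.0697; hedge Δ=-0.0136, bond B=0.9498.
  t=2,j=2: stock 89.1075 → up 97.1272 (V=0.0000), down 70.3949 (V=0.0000). Price 0.0000; hedge Δ=0.0000, bond B=0.0000.
  t=1,j=0: stock 59.2500 → up 64.5825 (V=0.0697), down 46.8075 (V=0.4531). Price 0.1702; hedge Δ=-0.0216, bond B=1.4483.
  t=1,j=1: stock 81.7500 → up 89.1075 (V=0.0000), down 64.5825 (V=0.0697). Price 0.0184; hedge Δ=-0.0028, bond B=0.2508.
  t=0,j=0: stock 75.0000 → up 81.7500 (V=0.0184), down 59.2500 (V=0.1702). Price 0.0583; hedge Δ=-0.0067, bond B=0.5645.
Check: Δ(0,0)·S0 + B(0,0) = 0.0583 = V0.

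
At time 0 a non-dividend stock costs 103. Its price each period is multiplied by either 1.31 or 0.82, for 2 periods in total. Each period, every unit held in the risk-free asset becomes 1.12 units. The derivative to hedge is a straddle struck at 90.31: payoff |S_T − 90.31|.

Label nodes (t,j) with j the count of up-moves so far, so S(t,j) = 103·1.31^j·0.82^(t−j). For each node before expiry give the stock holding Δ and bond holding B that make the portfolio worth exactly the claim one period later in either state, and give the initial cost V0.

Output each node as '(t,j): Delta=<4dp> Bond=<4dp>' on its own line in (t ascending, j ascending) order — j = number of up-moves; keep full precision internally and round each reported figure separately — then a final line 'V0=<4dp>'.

Since d<R<u, set p* = (R−d)/(u−d) = 0.6122; price each node as the discounted p*-expectation of its children.
Terminal values V(2,·): V(2,0)=21.0528, V(2,1)=20.3326, V(2,2)=86.4483
  t=1,j=0: stock 84.4600 → up 110.6426 (V=20.3326), down 69.2572 (V=21.0528). Price 18.4034; hedge Δ=-0.0174, bond B=19.8732.
  t=1,j=1: stock 134.9300 → up 176.7583 (V=86.4483), down 110.6426 (V=20.3326). Price 54.2961; hedge Δ=1.0000, bond B=-80.6339.
  t=0,j=0: stock 103.0000 → up 134.9300 (V=54.2961), down 84.4600 (V=18.4034). Price 36.0523; hedge Δ=0.7112, bond B=-37.1980.
The time-0 hedge costs 36.0523, which is the no-arbitrage price.

(0,0): Delta=0.7112 Bond=-37.1980
(1,0): Delta=-0.0174 Bond=19.8732
(1,1): Delta=1.0000 Bond=-80.6339
V0=36.0523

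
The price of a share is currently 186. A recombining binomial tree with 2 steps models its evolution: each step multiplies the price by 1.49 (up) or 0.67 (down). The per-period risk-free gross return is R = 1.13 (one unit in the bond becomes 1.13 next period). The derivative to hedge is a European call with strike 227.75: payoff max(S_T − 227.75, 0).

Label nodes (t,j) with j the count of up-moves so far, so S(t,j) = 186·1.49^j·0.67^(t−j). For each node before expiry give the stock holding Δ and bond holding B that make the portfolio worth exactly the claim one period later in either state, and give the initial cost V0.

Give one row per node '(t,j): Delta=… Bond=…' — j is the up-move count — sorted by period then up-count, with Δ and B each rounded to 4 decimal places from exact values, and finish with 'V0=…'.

(0,0): Delta=0.6028 Bond=-66.4756
(1,0): Delta=0.0000 Bond=0.0000
(1,1): Delta=0.8149 Bond=-133.9050
V0=45.6400

Risk-neutral probability p* = (R−d)/(u−d) = (1.13−0.67)/(1.49−0.67) = 0.5610.
At expiry t=2: V(2,0)=0.0000, V(2,1)=0.0000, V(2,2)=185.1886
(1,0): S=124.6200. Δ = (V_up−V_dn)/(S_up−S_dn) = (0.0000−0.0000)/(185.6838−83.4954) = 0.0000. V = [p*·0.0000 + (1−p*)·0.0000]/1.13 = 0.0000. B = V − Δ·S = 0.0000.
(1,1): S=277.1400. Δ = (V_up−V_dn)/(S_up−S_dn) = (185.1886−0.0000)/(412.9386−185.6838) = 0.8149. V = [p*·185.1886 + (1−p*)·0.0000]/1.13 = 91.9348. B = V − Δ·S = -133.9050.
(0,0): S=186.0000. Δ = (V_up−V_dn)/(S_up−S_dn) = (91.9348−0.0000)/(277.1400−124.6200) = 0.6028. V = [p*·91.9348 + (1−p*)·0.0000]/1.13 = 45.6400. B = V − Δ·S = -66.4756.
The time-0 hedge costs 45.6400, which is the no-arbitrage price.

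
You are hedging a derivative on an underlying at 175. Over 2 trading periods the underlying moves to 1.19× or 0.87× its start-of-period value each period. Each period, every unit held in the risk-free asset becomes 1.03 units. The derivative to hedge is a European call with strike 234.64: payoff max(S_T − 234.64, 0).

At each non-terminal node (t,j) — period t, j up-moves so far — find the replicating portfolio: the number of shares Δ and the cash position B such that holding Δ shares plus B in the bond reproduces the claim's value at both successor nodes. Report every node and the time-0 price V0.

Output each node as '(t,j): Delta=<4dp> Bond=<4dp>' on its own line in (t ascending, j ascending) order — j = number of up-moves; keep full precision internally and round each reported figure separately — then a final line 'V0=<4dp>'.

Since d<R<u, set p* = (R−d)/(u−d) = 0.5000; price each node as the discounted p*-expectation of its children.
Terminal payoffs: V(2,0)=0.0000, V(2,1)=0.0000, V(2,2)=13.1775
(1,0): S=152.2500. Δ = (V_up−V_dn)/(S_up−S_dn) = (0.0000−0.0000)/(181.1775−132.4575) = 0.0000. V = [p*·0.0000 + (1−p*)·0.0000]/1.03 = 0.0000. B = V − Δ·S = 0.0000.
(1,1): S=208.2500. Δ = (V_up−V_dn)/(S_up−S_dn) = (13.1775−0.0000)/(247.8175−181.1775) = 0.1977. V = [p*·13.1775 + (1−p*)·0.0000]/1.03 = 6.3968. B = V − Δ·S = -34.7828.
(0,0): S=175.0000. Δ = (V_up−V_dn)/(S_up−S_dn) = (6.3968−0.0000)/(208.2500−152.2500) = 0.1142. V = [p*·6.3968 + (1−p*)·0.0000]/1.03 = 3.1053. B = V − Δ·S = -16.8849.
Root portfolio cost Δ·175+B reproduces V0=3.1053.

(0,0): Delta=0.1142 Bond=-16.8849
(1,0): Delta=0.0000 Bond=0.0000
(1,1): Delta=0.1977 Bond=-34.7828
V0=3.1053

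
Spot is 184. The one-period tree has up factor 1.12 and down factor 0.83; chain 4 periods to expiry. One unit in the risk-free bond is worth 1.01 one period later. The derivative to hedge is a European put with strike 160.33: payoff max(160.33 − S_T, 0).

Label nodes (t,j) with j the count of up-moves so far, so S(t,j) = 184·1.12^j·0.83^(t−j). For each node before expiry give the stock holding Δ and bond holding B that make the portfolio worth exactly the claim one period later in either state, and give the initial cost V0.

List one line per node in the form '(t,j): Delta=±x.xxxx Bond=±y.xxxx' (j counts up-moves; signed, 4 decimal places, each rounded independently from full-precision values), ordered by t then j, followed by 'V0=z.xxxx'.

Since d<R<u, set p* = (R−d)/(u−d) = 0.6207; price each node as the discounted p*-expectation of its children.
At expiry t=4: V(4,0)=73.0067, V(4,1)=42.4961, V(4,2)=1.3253, V(4,3)=0.0000, V(4,4)=0.0000
Node (3,0) S=105.2088: V=(p*·42.4961+(1−p*)·73.0067)/1.01=53.5338; Δ=(42.4961−73.0067)/(117.8339−87.3233)=-1.0000; B=V−Δ·S=158.7426
Node (3,1) S=141.9685: V=(p*·1.3253+(1−p*)·42.4961)/1.01=16.7741; Δ=(1.3253−42.4961)/(159.0047−117.8339)=-1.0000; B=V−Δ·S=158.7426
Node (3,2) S=191.5720: V=(p*·0.0000+(1−p*)·1.3253)/1.01=0.4977; Δ=(0.0000−1.3253)/(214.5606−159.0047)=-0.0239; B=V−Δ·S=5.0676
Node (3,3) S=258.5068: V=(p*·0.0000+(1−p*)·0.0000)/1.01=0.0000; Δ=(0.0000−0.0000)/(289.5276−214.5606)=0.0000; B=V−Δ·S=0.0000
Node (2,0) S=126.7576: V=(p*·16.7741+(1−p*)·53.5338)/1.01=30.4133; Δ=(16.7741−53.5338)/(141.9685−105.2088)=-1.0000; B=V−Δ·S=157.1709
Node (2,1) S=171.0464: V=(p*·0.4977+(1−p*)·16.7741)/1.01=6.6054; Δ=(0.4977−16.7741)/(191.5720−141.9685)=-0.3281; B=V−Δ·S=62.7308
Node (2,2) S=230.8096: V=(p*·0.0000+(1−p*)·0.4977)/1.01=0.1869; Δ=(0.0000−0.4977)/(258.5068−191.5720)=-0.0074; B=V−Δ·S=1.9032
Node (1,0) S=152.7200: V=(p*·6.6054+(1−p*)·30.4133)/1.01=15.4812; Δ=(6.6054−30.4133)/(171.0464−126.7576)=-0.5376; B=V−Δ·S=97.5771
Node (1,1) S=206.0800: V=(p*·0.1869+(1−p*)·6.6054)/1.01=2.5956; Δ=(0.1869−6.6054)/(230.8096−171.0464)=-0.1074; B=V−Δ·S=24.7284
Node (0,0) S=184.0000: V=(p*·2.5956+(1−p*)·15.4812)/1.01=7.4091; Δ=(2.5956−15.4812)/(206.0800−152.7200)=-0.2415; B=V−Δ·S=51.8423
Self-financing check: at every node Δ·S+B equals the discounted successor values.

(0,0): Delta=-0.2415 Bond=51.8423
(1,0): Delta=-0.5376 Bond=97.5771
(1,1): Delta=-0.1074 Bond=24.7284
(2,0): Delta=-1.0000 Bond=157.1709
(2,1): Delta=-0.3281 Bond=62.7308
(2,2): Delta=-0.0074 Bond=1.9032
(3,0): Delta=-1.0000 Bond=158.7426
(3,1): Delta=-1.0000 Bond=158.7426
(3,2): Delta=-0.0239 Bond=5.0676
(3,3): Delta=0.0000 Bond=0.0000
V0=7.4091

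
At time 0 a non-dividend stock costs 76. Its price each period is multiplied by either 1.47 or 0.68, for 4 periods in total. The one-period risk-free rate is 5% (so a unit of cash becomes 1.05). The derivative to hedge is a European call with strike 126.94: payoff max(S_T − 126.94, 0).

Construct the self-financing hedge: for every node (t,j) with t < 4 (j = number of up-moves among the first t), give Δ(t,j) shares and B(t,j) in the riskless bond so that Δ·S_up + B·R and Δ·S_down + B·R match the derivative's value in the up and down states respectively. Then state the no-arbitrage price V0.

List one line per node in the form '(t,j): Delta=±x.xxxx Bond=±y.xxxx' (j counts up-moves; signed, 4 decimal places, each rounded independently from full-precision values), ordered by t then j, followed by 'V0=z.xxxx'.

(0,0): Delta=0.4693 Bond=-19.9512
(1,0): Delta=0.1814 Bond=-6.0712
(1,1): Delta=0.6204 Bond=-37.8367
(2,0): Delta=0.0000 Bond=0.0000
(2,1): Delta=0.2766 Bond=-13.6109
(2,2): Delta=0.8010 Bond=-69.3757
(3,0): Delta=0.0000 Bond=0.0000
(3,1): Delta=0.0000 Bond=0.0000
(3,2): Delta=0.4219 Bond=-30.5141
(3,3): Delta=1.0000 Bond=-120.8952
V0=15.7137

No-arbitrage ⇒ martingale measure with p* = (R−d)/(u−d) = 0.4684.
Terminal values V(4,·): V(4,0)=0.0000, V(4,1)=0.0000, V(4,2)=0.0000, V(4,3)=37.2227, V(4,4)=227.9411
  t=3,j=0: stock 23.8968 → up 35.1283 (V=0.0000), down 16.2498 (V=0.0000). Price 0.0000; hedge Δ=0.0000, bond B=0.0000.
  t=3,j=1: stock 51.6593 → up 75.9392 (V=0.0000), down 35.1283 (V=0.0000). Price 0.0000; hedge Δ=0.0000, bond B=0.0000.
  t=3,j=2: stock 111.6753 → up 164.1627 (V=37.2227), down 75.9392 (V=0.0000). Price 16.6033; hedge Δ=0.4219, bond B=-30.5141.
  t=3,j=3: stock 241.4157 → up 354.8811 (V=227.9411), down 164.1627 (V=37.2227). Price 120.5205; hedge Δ=1.0000, bond B=-120.8952.
  t=2,j=0: stock 35.1424 → up 51.6593 (V=0.0000), down 23.8968 (V=0.0000). Price 0.0000; hedge Δ=0.0000, bond B=0.0000.
  t=2,j=1: stock 75.9696 → up 111.6753 (V=16.6033), down 51.6593 (V=0.0000). Price 7.4059; hedge Δ=0.2766, bond B=-13.6109.
  t=2,j=2: stock 164.2284 → up 241.4157 (V=120.5205), down 111.6753 (V=16.6033). Price 62.1651; hedge Δ=0.8010, bond B=-69.3757.
  t=1,j=0: stock 51.6800 → up 75.9696 (V=7.4059), down 35.1424 (V=0.0000). Price 3.3034; hedge Δ=0.1814, bond B=-6.0712.
  t=1,j=1: stock 111.7200 → up 164.2284 (V=62.1651), down 75.9696 (V=7.4059). Price 31.4787; hedge Δ=0.6204, bond B=-37.8367.
  t=0,j=0: stock 76.0000 → up 111.7200 (V=31.4787), down 51.6800 (V=3.3034). Price 15.7137; hedge Δ=0.4693, bond B=-19.9512.
Check: Δ(0,0)·S0 + B(0,0) = 15.7137 = V0.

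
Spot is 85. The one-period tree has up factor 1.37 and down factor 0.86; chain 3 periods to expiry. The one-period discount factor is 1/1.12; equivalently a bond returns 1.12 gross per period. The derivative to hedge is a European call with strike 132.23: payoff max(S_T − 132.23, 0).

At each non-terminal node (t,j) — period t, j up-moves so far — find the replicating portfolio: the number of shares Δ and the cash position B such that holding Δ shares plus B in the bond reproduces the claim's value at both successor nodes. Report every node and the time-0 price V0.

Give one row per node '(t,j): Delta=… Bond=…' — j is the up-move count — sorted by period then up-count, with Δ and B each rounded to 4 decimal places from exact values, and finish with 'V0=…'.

(0,0): Delta=0.4346 Bond=-27.4438
(1,0): Delta=0.0607 Bond=-3.4070
(1,1): Delta=0.6602 Bond=-57.0159
(2,0): Delta=0.0000 Bond=0.0000
(2,1): Delta=0.0973 Bond=-7.4849
(2,2): Delta=1.0000 Bond=-118.0625
V0=9.4947

No-arbitrage ⇒ martingale measure with p* = (R−d)/(u−d) = 0.5098.
Terminal payoffs: V(3,0)=0.0000, V(3,1)=0.0000, V(3,2)=4.9714, V(3,3)=86.3350
(2,0): S=62.8660. Δ = (V_up−V_dn)/(S_up−S_dn) = (0.0000−0.0000)/(86.1264−54.0648) = 0.0000. V = [p*·0.0000 + (1−p*)·0.0000]/1.12 = 0.0000. B = V − Δ·S = 0.0000.
(2,1): S=100.1470. Δ = (V_up−V_dn)/(S_up−S_dn) = (4.9714−0.0000)/(137.2014−86.1264) = 0.0973. V = [p*·4.9714 + (1−p*)·0.0000]/1.12 = 2.2629. B = V − Δ·S = -7.4849.
(2,2): S=159.5365. Δ = (V_up−V_dn)/(S_up−S_dn) = (86.3350−4.9714)/(218.5650−137.2014) = 1.0000. V = [p*·86.3350 + (1−p*)·4.9714]/1.12 = 41.4740. B = V − Δ·S = -118.0625.
(1,0): S=73.1000. Δ = (V_up−V_dn)/(S_up−S_dn) = (2.2629−0.0000)/(100.1470−62.8660) = 0.0607. V = [p*·2.2629 + (1−p*)·0.0000]/1.12 = 1.0300. B = V − Δ·S = -3.4070.
(1,1): S=116.4500. Δ = (V_up−V_dn)/(S_up−S_dn) = (41.4740−2.2629)/(159.5365−100.1470) = 0.6602. V = [p*·41.4740 + (1−p*)·2.2629]/1.12 = 19.8686. B = V − Δ·S = -57.0159.
(0,0): S=85.0000. Δ = (V_up−V_dn)/(S_up−S_dn) = (19.8686−1.0300)/(116.4500−73.1000) = 0.4346. V = [p*·19.8686 + (1−p*)·1.0300]/1.12 = 9.4947. B = V − Δ·S = -27.4438.
Self-financing check: at every node Δ·S+B equals the discounted successor values.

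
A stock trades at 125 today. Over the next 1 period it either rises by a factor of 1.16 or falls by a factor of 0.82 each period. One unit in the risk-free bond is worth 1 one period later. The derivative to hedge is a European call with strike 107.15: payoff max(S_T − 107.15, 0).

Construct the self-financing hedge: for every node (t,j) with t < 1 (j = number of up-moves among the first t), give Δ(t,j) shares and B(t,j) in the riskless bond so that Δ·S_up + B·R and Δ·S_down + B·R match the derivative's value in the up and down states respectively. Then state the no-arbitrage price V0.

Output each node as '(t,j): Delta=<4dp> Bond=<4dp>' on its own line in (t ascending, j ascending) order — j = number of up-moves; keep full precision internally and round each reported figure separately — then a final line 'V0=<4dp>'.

(0,0): Delta=0.8906 Bond=-91.2853
V0=20.0382

Since d<R<u, set p* = (R−d)/(u−d) = 0.5294; price each node as the discounted p*-expectation of its children.
Payoff layer (t=1): V(1,0)=0.0000, V(1,1)=37.8500
(0,0): S=125.0000. Δ = (V_up−V_dn)/(S_up−S_dn) = (37.8500−0.0000)/(145.0000−102.5000) = 0.8906. V = [p*·37.8500 + (1−p*)·0.0000]/1 = 20.0382. B = V − Δ·S = -91.2853.
The time-0 hedge costs 20.0382, which is the no-arbitrage price.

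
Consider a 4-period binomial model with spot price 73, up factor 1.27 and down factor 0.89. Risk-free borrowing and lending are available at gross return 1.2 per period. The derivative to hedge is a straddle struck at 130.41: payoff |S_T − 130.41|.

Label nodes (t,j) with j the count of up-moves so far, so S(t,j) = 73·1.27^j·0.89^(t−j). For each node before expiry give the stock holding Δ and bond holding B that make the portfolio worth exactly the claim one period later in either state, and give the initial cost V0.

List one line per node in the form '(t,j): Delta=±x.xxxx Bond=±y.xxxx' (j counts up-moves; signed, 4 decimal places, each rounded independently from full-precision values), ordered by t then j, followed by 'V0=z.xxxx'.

No-arbitrage ⇒ martingale measure with p* = (R−d)/(u−d) = 0.8158.
Payoff layer (t=4): V(4,0)=84.6082, V(4,1)=65.0523, V(4,2)=37.1468, V(4,3)=2.6734, V(4,4)=59.4956
  t=3,j=0: stock 51.4627 → up 65.3577 (V=65.0523), down 45.8018 (V=84.6082). Price 57.2123; hedge Δ=-1.0000, bond B=108.6750.
  t=3,j=1: stock 73.4356 → up 93.2632 (V=37.1468), down 65.3577 (V=65.0523). Price 35.2394; hedge Δ=-1.0000, bond B=108.6750.
  t=3,j=2: stock 104.7901 → up 133.0834 (V=2.6734), down 93.2632 (V=37.1468). Price 7.5198; hedge Δ=-0.8657, bond B=98.2392.
  t=3,j=3: stock 149.5320 → up 189.9056 (V=59.4956), down 133.0834 (V=2.6734). Price 40.8570; hedge Δ=1.0000, bond B=-108.6750.
  t=2,j=0: stock 57.8233 → up 73.4356 (V=35.2394), down 51.4627 (V=57.2123). Price 32.7392; hedge Δ=-1.0000, bond B=90.5625.
  t=2,j=1: stock 82.5119 → up 104.7901 (V=7.5198), down 73.4356 (V=35.2394). Price 10.5217; hedge Δ=-0.8841, bond B=83.4680.
  t=2,j=2: stock 117.7417 → up 149.5320 (V=40.8570), down 104.7901 (V=7.5198). Price 28.9299; hedge Δ=0.7451, bond B=-58.7994.
  t=1,j=0: stock 64.9700 → up 82.5119 (V=10.5217), down 57.8233 (V=32.7392). Price 12.1787; hedge Δ=-0.8999, bond B=70.6457.
  t=1,j=1: stock 92.7100 → up 117.7417 (V=28.9299), down 82.5119 (V=10.5217). Price 21.2825; hedge Δ=0.5225, bond B=-27.1602.
  t=0,j=0: stock 73.0000 → up 92.7100 (V=21.2825), down 64.9700 (V=12.1787). Price 16.3379; hedge Δ=0.3282, bond B=-7.6194.
Each (Δ,B) replicates both successor values, so the strategy is self-financing and V0 is arbitrage-free.

(0,0): Delta=0.3282 Bond=-7.6194
(1,0): Delta=-0.8999 Bond=70.6457
(1,1): Delta=0.5225 Bond=-27.1602
(2,0): Delta=-1.0000 Bond=90.5625
(2,1): Delta=-0.8841 Bond=83.4680
(2,2): Delta=0.7451 Bond=-58.7994
(3,0): Delta=-1.0000 Bond=108.6750
(3,1): Delta=-1.0000 Bond=108.6750
(3,2): Delta=-0.8657 Bond=98.2392
(3,3): Delta=1.0000 Bond=-108.6750
V0=16.3379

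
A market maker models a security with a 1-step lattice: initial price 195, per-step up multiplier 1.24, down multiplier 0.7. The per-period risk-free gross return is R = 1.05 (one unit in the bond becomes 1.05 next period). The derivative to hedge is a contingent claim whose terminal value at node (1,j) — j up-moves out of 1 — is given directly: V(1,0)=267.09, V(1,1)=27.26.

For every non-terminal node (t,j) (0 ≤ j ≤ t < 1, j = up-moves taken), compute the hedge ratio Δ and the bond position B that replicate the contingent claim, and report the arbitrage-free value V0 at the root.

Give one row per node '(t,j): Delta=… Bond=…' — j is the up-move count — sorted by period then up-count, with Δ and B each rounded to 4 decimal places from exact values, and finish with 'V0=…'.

Under the risk-neutral measure, an up-move has probability p* = (R−d)/(u−d) = 0.6481 and values discount at R = 1.05.
Terminal payoffs: V(1,0)=267.0900, V(1,1)=27.2600
  t=0,j=0: stock 195.0000 → up 241.8000 (V=27.2600), down 136.5000 (V=267.0900). Price 106.3282; hedge Δ=-2.2776, bond B=550.4578.
Each (Δ,B) replicates both successor values, so the strategy is self-financing and V0 is arbitrage-free.

(0,0): Delta=-2.2776 Bond=550.4578
V0=106.3282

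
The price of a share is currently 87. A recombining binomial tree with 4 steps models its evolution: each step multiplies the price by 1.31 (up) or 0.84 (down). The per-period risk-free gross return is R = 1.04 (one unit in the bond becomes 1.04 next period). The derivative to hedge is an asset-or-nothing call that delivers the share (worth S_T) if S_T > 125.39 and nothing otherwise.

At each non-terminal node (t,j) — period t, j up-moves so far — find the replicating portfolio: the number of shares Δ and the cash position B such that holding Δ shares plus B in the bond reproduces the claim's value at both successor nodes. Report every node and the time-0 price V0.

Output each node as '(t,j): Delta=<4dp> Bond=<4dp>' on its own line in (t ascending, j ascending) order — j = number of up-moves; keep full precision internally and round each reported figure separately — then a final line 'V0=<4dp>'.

(0,0): Delta=1.2687 Bond=-78.3271
(1,0): Delta=0.8008 Bond=-47.2670
(1,1): Delta=1.6737 Bond=-127.6209
(2,0): Delta=0.0000 Bond=0.0000
(2,1): Delta=1.4940 Bond=-115.5206
(2,2): Delta=1.8293 Bond=-155.9528
(3,0): Delta=0.0000 Bond=0.0000
(3,1): Delta=0.0000 Bond=0.0000
(3,2): Delta=2.7872 Bond=-282.3323
(3,3): Delta=1.0000 Bond=0.0000
V0=32.0470

No-arbitrage ⇒ martingale measure with p* = (R−d)/(u−d) = 0.4255.
Payoff layer (t=4): V(4,0)=0.0000, V(4,1)=0.0000, V(4,2)=0.0000, V(4,3)=164.2905, V(4,4)=256.2149
Node (3,0) S=51.5652: V=(p*·0.0000+(1−p*)·0.0000)/1.04=0.0000; Δ=(0.0000−0.0000)/(67.5505−43.3148)=0.0000; B=V−Δ·S=0.0000
Node (3,1) S=80.4172: V=(p*·0.0000+(1−p*)·0.0000)/1.04=0.0000; Δ=(0.0000−0.0000)/(105.3466−67.5505)=0.0000; B=V−Δ·S=0.0000
Node (3,2) S=125.4126: V=(p*·164.2905+(1−p*)·0.0000)/1.04=67.2220; Δ=(164.2905−0.0000)/(164.2905−105.3466)=2.7872; B=V−Δ·S=-282.3323
Node (3,3) S=195.5839: V=(p*·256.2149+(1−p*)·164.2905)/1.04=195.5839; Δ=(256.2149−164.2905)/(256.2149−164.2905)=1.0000; B=V−Δ·S=0.0000
Node (2,0) S=61.3872: V=(p*·0.0000+(1−p*)·0.0000)/1.04=0.0000; Δ=(0.0000−0.0000)/(80.4172−51.5652)=0.0000; B=V−Δ·S=0.0000
Node (2,1) S=95.7348: V=(p*·67.2220+(1−p*)·0.0000)/1.04=27.5049; Δ=(67.2220−0.0000)/(125.4126−80.4172)=1.4940; B=V−Δ·S=-115.5206
Node (2,2) S=149.3007: V=(p*·195.5839+(1−p*)·67.2220)/1.04=117.1578; Δ=(195.5839−67.2220)/(195.5839−125.4126)=1.8293; B=V−Δ·S=-155.9528
Node (1,0) S=73.0800: V=(p*·27.5049+(1−p*)·0.0000)/1.04=11.2540; Δ=(27.5049−0.0000)/(95.7348−61.3872)=0.8008; B=V−Δ·S=-47.2670
Node (1,1) S=113.9700: V=(p*·117.1578+(1−p*)·27.5049)/1.04=63.1299; Δ=(117.1578−27.5049)/(149.3007−95.7348)=1.6737; B=V−Δ·S=-127.6209
Node (0,0) S=87.0000: V=(p*·63.1299+(1−p*)·11.2540)/1.04=32.0470; Δ=(63.1299−11.2540)/(113.9700−73.0800)=1.2687; B=V−Δ·S=-78.3271
The time-0 hedge costs 32.0470, which is the no-arbitrage price.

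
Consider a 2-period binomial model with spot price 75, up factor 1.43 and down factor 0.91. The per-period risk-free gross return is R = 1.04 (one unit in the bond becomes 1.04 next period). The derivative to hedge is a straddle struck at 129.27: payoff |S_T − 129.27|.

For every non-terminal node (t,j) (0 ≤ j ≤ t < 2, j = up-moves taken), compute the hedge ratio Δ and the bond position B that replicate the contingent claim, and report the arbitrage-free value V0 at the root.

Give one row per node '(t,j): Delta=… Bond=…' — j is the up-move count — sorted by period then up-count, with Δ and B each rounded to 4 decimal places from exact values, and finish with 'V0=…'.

(0,0): Delta=-0.7029 Bond=100.0228
(1,0): Delta=-1.0000 Bond=124.2981
(1,1): Delta=-0.1358 Bond=43.2007
V0=47.3023

Since d<R<u, set p* = (R−d)/(u−d) = 0.2500; price each node as the discounted p*-expectation of its children.
At expiry t=2: V(2,0)=67.1625, V(2,1)=31.6725, V(2,2)=24.0975
(1,0): S=68.2500. Δ = (V_up−V_dn)/(S_up−S_dn) = (31.6725−67.1625)/(97.5975−62.1075) = -1.0000. V = [p*·31.6725 + (1−p*)·67.1625]/1.04 = 56.0481. B = V − Δ·S = 124.2981.
(1,1): S=107.2500. Δ = (V_up−V_dn)/(S_up−S_dn) = (24.0975−31.6725)/(153.3675−97.5975) = -0.1358. V = [p*·24.0975 + (1−p*)·31.6725]/1.04 = 28.6334. B = V − Δ·S = 43.2007.
(0,0): S=75.0000. Δ = (V_up−V_dn)/(S_up−S_dn) = (28.6334−56.0481)/(107.2500−68.2500) = -0.7029. V = [p*·28.6334 + (1−p*)·56.0481]/1.04 = 47.3023. B = V − Δ·S = 100.0228.
Check: Δ(0,0)·S0 + B(0,0) = 47.3023 = V0.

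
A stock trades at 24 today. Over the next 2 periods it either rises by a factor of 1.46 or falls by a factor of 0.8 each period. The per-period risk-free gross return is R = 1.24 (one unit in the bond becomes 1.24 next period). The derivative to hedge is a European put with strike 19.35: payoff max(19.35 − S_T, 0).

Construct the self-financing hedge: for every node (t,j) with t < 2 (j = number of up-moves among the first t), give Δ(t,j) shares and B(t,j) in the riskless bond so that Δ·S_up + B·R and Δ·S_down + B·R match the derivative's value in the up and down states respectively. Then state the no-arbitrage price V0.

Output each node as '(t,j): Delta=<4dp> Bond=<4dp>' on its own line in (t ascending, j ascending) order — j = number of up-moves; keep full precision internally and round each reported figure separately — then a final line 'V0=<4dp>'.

The replicating-portfolio and risk-neutral prices coincide; use p* = (1.24−0.8)/(1.46−0.8) = 0.6667 for the latter.
At expiry t=2: V(2,0)=3.9900, V(2,1)=0.0000, V(2,2)=0.0000
Node (1,0) S=19.2000: V=(p*·0.0000+(1−p*)·3.9900)/1.24=1.0726; Δ=(0.0000−3.9900)/(28.0320−15.3600)=-0.3149; B=V−Δ·S=7.1180
Node (1,1) S=35.0400: V=(p*·0.0000+(1−p*)·0.0000)/1.24=0.0000; Δ=(0.0000−0.0000)/(51.1584−28.0320)=0.0000; B=V−Δ·S=0.0000
Node (0,0) S=24.0000: V=(p*·0.0000+(1−p*)·1.0726)/1.24=0.2883; Δ=(0.0000−1.0726)/(35.0400−19.2000)=-0.0677; B=V−Δ·S=1.9135
Check: Δ(0,0)·S0 + B(0,0) = 0.2883 = V0.

(0,0): Delta=-0.0677 Bond=1.9135
(1,0): Delta=-0.3149 Bond=7.1180
(1,1): Delta=0.0000 Bond=0.0000
V0=0.2883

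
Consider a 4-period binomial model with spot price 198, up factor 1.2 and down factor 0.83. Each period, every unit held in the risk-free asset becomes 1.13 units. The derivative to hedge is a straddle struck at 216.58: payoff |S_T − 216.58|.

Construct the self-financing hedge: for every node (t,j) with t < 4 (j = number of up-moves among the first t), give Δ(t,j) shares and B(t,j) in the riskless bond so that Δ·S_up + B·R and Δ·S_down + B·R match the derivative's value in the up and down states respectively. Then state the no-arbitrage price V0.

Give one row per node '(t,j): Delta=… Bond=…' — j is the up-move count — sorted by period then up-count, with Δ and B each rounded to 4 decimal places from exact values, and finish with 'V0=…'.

No-arbitrage ⇒ martingale measure with p* = (R−d)/(u−d) = 0.8108.
Terminal payoffs: V(4,0)=122.6125, V(4,1)=80.7234, V(4,2)=20.1608, V(4,3)=67.3995, V(4,4)=193.9928
(3,0): S=113.2138. Δ = (V_up−V_dn)/(S_up−S_dn) = (80.7234−122.6125)/(135.8566−93.9675) = -1.0000. V = [p*·80.7234 + (1−p*)·122.6125]/1.13 = 78.4499. B = V − Δ·S = 191.6637.
(3,1): S=163.6826. Δ = (V_up−V_dn)/(S_up−S_dn) = (20.1608−80.7234)/(196.4192−135.8566) = -1.0000. V = [p*·20.1608 + (1−p*)·80.7234]/1.13 = 27.9811. B = V − Δ·S = 191.6637.
(3,2): S=236.6496. Δ = (V_up−V_dn)/(S_up−S_dn) = (67.3995−20.1608)/(283.9795−196.4192) = 0.5395. V = [p*·67.3995 + (1−p*)·20.1608]/1.13 = 51.7367. B = V − Δ·S = -75.9354.
(3,3): S=342.1440. Δ = (V_up−V_dn)/(S_up−S_dn) = (193.9928−67.3995)/(410.5728−283.9795) = 1.0000. V = [p*·193.9928 + (1−p*)·67.3995]/1.13 = 150.4803. B = V − Δ·S = -191.6637.
(2,0): S=136.4022. Δ = (V_up−V_dn)/(S_up−S_dn) = (27.9811−78.4499)/(163.6826−113.2138) = -1.0000. V = [p*·27.9811 + (1−p*)·78.4499]/1.13 = 33.2117. B = V − Δ·S = 169.6139.
(2,1): S=197.2080. Δ = (V_up−V_dn)/(S_up−S_dn) = (51.7367−27.9811)/(236.6496−163.6826) = 0.3256. V = [p*·51.7367 + (1−p*)·27.9811]/1.13 = 41.8074. B = V − Δ·S = -22.3970.
(2,2): S=285.1200. Δ = (V_up−V_dn)/(S_up−S_dn) = (150.4803−51.7367)/(342.1440−236.6496) = 0.9360. V = [p*·150.4803 + (1−p*)·51.7367]/1.13 = 116.6363. B = V − Δ·S = -150.2382.
(1,0): S=164.3400. Δ = (V_up−V_dn)/(S_up−S_dn) = (41.8074−33.2117)/(197.2080−136.4022) = 0.1414. V = [p*·41.8074 + (1−p*)·33.2117]/1.13 = 35.5586. B = V − Δ·S = 12.3269.
(1,1): S=237.6000. Δ = (V_up−V_dn)/(S_up−S_dn) = (116.6363−41.8074)/(285.1200−197.2080) = 0.8512. V = [p*·116.6363 + (1−p*)·41.8074]/1.13 = 90.6898. B = V − Δ·S = -111.5505.
(0,0): S=198.0000. Δ = (V_up−V_dn)/(S_up−S_dn) = (90.6898−35.5586)/(237.6000−164.3400) = 0.7525. V = [p*·90.6898 + (1−p*)·35.5586]/1.13 = 71.0262. B = V − Δ·S = -77.9772.
Each (Δ,B) replicates both successor values, so the strategy is self-financing and V0 is arbitrage-free.

(0,0): Delta=0.7525 Bond=-77.9772
(1,0): Delta=0.1414 Bond=12.3269
(1,1): Delta=0.8512 Bond=-111.5505
(2,0): Delta=-1.0000 Bond=169.6139
(2,1): Delta=0.3256 Bond=-22.3970
(2,2): Delta=0.9360 Bond=-150.2382
(3,0): Delta=-1.0000 Bond=191.6637
(3,1): Delta=-1.0000 Bond=191.6637
(3,2): Delta=0.5395 Bond=-75.9354
(3,3): Delta=1.0000 Bond=-191.6637
V0=71.0262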